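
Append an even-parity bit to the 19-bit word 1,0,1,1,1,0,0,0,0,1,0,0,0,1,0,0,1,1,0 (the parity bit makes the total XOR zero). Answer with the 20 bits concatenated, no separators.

XOR of the 19 data bits: 1⊕0⊕1⊕1⊕1⊕0⊕0⊕0⊕0⊕1⊕0⊕0⊕0⊕1⊕0⊕0⊕1⊕1⊕0 = 0
Parity bit = 0 (so all 20 bits XOR to 0).

10111000010001001100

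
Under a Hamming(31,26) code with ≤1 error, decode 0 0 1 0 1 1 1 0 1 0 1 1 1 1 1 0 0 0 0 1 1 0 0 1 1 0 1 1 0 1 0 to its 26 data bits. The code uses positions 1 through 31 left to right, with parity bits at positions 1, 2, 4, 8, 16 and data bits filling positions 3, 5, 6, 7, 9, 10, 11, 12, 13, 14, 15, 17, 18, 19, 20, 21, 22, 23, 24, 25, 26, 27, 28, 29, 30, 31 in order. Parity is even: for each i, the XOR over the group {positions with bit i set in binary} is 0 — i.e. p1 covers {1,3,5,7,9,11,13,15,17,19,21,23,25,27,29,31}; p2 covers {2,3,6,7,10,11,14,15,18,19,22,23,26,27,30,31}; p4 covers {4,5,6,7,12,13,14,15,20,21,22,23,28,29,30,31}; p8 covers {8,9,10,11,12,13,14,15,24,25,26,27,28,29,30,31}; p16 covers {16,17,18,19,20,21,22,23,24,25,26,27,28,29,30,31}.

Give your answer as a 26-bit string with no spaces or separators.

s1 (pos 1,3,5,7,9,11,13,15,17,19,21,23,25,27,29,31): 0⊕1⊕1⊕1⊕1⊕1⊕1⊕1⊕0⊕0⊕1⊕0⊕1⊕1⊕0⊕0 = 0
s2 (pos 2,3,6,7,10,11,14,15,18,19,22,23,26,27,30,31): 0⊕1⊕1⊕1⊕0⊕1⊕1⊕1⊕0⊕0⊕0⊕0⊕0⊕1⊕1⊕0 = 0
s4 (pos 4,5,6,7,12,13,14,15,20,21,22,23,28,29,30,31): 0⊕1⊕1⊕1⊕1⊕1⊕1⊕1⊕1⊕1⊕0⊕0⊕1⊕0⊕1⊕0 = 1
s8 (pos 8,9,10,11,12,13,14,15,24,25,26,27,28,29,30,31): 0⊕1⊕0⊕1⊕1⊕1⊕1⊕1⊕1⊕1⊕0⊕1⊕1⊕0⊕1⊕0 = 1
s16 (pos 16,17,18,19,20,21,22,23,24,25,26,27,28,29,30,31): 0⊕0⊕0⊕0⊕1⊕1⊕0⊕0⊕1⊕1⊕0⊕1⊕1⊕0⊕1⊕0 = 1
Syndrome s16…s1 = 11100 → error at position 28.
Flip position 28: 0010111010111110000110011011010 → 0010111010111110000110011010010
Read data bits from positions 3,5,6,7,9,10,11,12,13,14,15,17,18,19,20,21,22,23,24,25,26,27,28,29,30,31: 11111011111000110011010010

11111011111000110011010010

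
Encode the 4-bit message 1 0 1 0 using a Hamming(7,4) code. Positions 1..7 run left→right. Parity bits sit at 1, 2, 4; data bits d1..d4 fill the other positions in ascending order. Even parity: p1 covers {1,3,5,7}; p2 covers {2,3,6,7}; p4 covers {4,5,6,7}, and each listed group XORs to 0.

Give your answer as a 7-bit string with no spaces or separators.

1011010

Place data at non-parity positions: p1 p2 1 p4 0 1 0
p1 (pos 1,3,5,7): XOR of data positions = 1⊕0⊕0 = 1
p2 (pos 2,3,6,7): XOR of data positions = 1⊕1⊕0 = 0
p4 (pos 4,5,6,7): XOR of data positions = 0⊕1⊕0 = 1
Codeword: 1011010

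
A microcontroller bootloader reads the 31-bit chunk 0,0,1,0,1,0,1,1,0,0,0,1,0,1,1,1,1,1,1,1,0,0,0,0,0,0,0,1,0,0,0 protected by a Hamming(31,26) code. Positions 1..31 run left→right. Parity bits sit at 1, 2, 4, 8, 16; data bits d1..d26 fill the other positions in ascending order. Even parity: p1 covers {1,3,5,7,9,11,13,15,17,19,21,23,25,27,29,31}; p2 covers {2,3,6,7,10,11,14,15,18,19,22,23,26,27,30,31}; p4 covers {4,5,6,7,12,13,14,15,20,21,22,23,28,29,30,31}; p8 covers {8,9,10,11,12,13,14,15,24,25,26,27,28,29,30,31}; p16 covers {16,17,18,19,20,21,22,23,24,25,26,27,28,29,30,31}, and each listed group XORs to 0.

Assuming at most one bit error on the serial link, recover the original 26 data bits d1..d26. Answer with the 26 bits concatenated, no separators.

11010000011111100000001000

s1 (pos 1,3,5,7,9,11,13,15,17,19,21,23,25,27,29,31): 0⊕1⊕1⊕1⊕0⊕0⊕0⊕1⊕1⊕1⊕0⊕0⊕0⊕0⊕0⊕0 = 0
s2 (pos 2,3,6,7,10,11,14,15,18,19,22,23,26,27,30,31): 0⊕1⊕0⊕1⊕0⊕0⊕1⊕1⊕1⊕1⊕0⊕0⊕0⊕0⊕0⊕0 = 0
s4 (pos 4,5,6,7,12,13,14,15,20,21,22,23,28,29,30,31): 0⊕1⊕0⊕1⊕1⊕0⊕1⊕1⊕1⊕0⊕0⊕0⊕1⊕0⊕0⊕0 = 1
s8 (pos 8,9,10,11,12,13,14,15,24,25,26,27,28,29,30,31): 1⊕0⊕0⊕0⊕1⊕0⊕1⊕1⊕0⊕0⊕0⊕0⊕1⊕0⊕0⊕0 = 1
s16 (pos 16,17,18,19,20,21,22,23,24,25,26,27,28,29,30,31): 1⊕1⊕1⊕1⊕1⊕0⊕0⊕0⊕0⊕0⊕0⊕0⊕1⊕0⊕0⊕0 = 0
Syndrome s16…s1 = 01100 → error at position 12.
Flip position 12: 0010101100010111111100000001000 → 0010101100000111111100000001000
Read data bits from positions 3,5,6,7,9,10,11,12,13,14,15,17,18,19,20,21,22,23,24,25,26,27,28,29,30,31: 11010000011111100000001000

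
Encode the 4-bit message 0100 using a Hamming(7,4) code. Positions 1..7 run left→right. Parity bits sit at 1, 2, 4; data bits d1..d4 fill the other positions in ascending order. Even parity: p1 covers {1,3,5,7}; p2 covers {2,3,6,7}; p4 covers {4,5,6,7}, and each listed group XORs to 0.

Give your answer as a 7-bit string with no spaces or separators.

Place data at non-parity positions: p1 p2 0 p4 1 0 0
p1 (pos 1,3,5,7): XOR of data positions = 0⊕1⊕0 = 1
p2 (pos 2,3,6,7): XOR of data positions = 0⊕0⊕0 = 0
p4 (pos 4,5,6,7): XOR of data positions = 1⊕0⊕0 = 1
Codeword: 1001100

1001100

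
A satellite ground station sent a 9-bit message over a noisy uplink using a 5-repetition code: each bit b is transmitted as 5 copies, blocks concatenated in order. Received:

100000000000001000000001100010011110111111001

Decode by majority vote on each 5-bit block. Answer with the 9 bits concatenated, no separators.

000000111

Block 1 (10000): 1 one → 0
Block 2 (00000): 0 ones → 0
Block 3 (00001): 1 one → 0
Block 4 (00000): 0 ones → 0
Block 5 (00011): 2 ones → 0
Block 6 (00010): 1 one → 0
Block 7 (01111): 4 ones → 1
Block 8 (01111): 4 ones → 1
Block 9 (11001): 3 ones → 1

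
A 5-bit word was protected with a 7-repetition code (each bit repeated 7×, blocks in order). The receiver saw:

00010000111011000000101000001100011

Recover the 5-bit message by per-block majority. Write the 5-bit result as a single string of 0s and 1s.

01001

Block 1 (0001000): 1 one → 0
Block 2 (0111011): 5 ones → 1
Block 3 (0000001): 1 one → 0
Block 4 (0100000): 1 one → 0
Block 5 (1100011): 4 ones → 1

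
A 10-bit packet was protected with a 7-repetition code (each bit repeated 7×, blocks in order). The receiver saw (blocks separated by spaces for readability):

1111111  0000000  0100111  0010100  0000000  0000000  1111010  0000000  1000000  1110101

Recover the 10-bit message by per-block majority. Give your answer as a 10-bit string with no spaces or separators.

Block 1 (1111111): 7 ones → 1
Block 2 (0000000): 0 ones → 0
Block 3 (0100111): 4 ones → 1
Block 4 (0010100): 2 ones → 0
Block 5 (0000000): 0 ones → 0
Block 6 (0000000): 0 ones → 0
Block 7 (1111010): 5 ones → 1
Block 8 (0000000): 0 ones → 0
Block 9 (1000000): 1 one → 0
Block 10 (1110101): 5 ones → 1

1010001001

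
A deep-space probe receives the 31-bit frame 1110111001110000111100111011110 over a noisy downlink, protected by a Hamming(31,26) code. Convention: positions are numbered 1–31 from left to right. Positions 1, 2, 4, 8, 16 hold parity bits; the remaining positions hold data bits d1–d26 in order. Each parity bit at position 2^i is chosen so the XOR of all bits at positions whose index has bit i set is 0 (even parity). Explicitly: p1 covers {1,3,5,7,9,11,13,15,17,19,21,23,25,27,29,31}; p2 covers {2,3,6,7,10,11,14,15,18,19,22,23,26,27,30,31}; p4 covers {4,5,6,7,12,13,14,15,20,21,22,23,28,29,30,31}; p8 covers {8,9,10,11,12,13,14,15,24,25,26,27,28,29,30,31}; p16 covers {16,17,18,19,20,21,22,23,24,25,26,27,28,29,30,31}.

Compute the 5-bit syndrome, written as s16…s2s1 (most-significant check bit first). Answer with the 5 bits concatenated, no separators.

s1 (pos 1,3,5,7,9,11,13,15,17,19,21,23,25,27,29,31): 1⊕1⊕1⊕1⊕0⊕1⊕0⊕0⊕1⊕1⊕0⊕1⊕1⊕1⊕1⊕0 = 1
s2 (pos 2,3,6,7,10,11,14,15,18,19,22,23,26,27,30,31): 1⊕1⊕1⊕1⊕1⊕1⊕0⊕0⊕1⊕1⊕0⊕1⊕0⊕1⊕1⊕0 = 1
s4 (pos 4,5,6,7,12,13,14,15,20,21,22,23,28,29,30,31): 0⊕1⊕1⊕1⊕1⊕0⊕0⊕0⊕1⊕0⊕0⊕1⊕1⊕1⊕1⊕0 = 1
s8 (pos 8,9,10,11,12,13,14,15,24,25,26,27,28,29,30,31): 0⊕0⊕1⊕1⊕1⊕0⊕0⊕0⊕1⊕1⊕0⊕1⊕1⊕1⊕1⊕0 = 1
s16 (pos 16,17,18,19,20,21,22,23,24,25,26,27,28,29,30,31): 0⊕1⊕1⊕1⊕1⊕0⊕0⊕1⊕1⊕1⊕0⊕1⊕1⊕1⊕1⊕0 = 1
Syndrome s16…s1 = 11111 → error at position 31.

11111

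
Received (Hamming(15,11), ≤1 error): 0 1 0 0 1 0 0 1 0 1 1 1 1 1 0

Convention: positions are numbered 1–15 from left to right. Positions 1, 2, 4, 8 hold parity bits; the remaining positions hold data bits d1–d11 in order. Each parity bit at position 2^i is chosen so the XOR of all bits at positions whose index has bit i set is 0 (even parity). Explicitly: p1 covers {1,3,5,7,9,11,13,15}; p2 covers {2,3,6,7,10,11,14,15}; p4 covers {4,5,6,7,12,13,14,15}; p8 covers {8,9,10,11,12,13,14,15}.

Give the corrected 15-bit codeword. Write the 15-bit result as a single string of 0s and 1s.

s1 (pos 1,3,5,7,9,11,13,15): 0⊕0⊕1⊕0⊕0⊕1⊕1⊕0 = 1
s2 (pos 2,3,6,7,10,11,14,15): 1⊕0⊕0⊕0⊕1⊕1⊕1⊕0 = 0
s4 (pos 4,5,6,7,12,13,14,15): 0⊕1⊕0⊕0⊕1⊕1⊕1⊕0 = 0
s8 (pos 8,9,10,11,12,13,14,15): 1⊕0⊕1⊕1⊕1⊕1⊕1⊕0 = 0
Syndrome s8…s1 = 0001 → error at position 1.
Flip position 1: 010010010111110 → 110010010111110

110010010111110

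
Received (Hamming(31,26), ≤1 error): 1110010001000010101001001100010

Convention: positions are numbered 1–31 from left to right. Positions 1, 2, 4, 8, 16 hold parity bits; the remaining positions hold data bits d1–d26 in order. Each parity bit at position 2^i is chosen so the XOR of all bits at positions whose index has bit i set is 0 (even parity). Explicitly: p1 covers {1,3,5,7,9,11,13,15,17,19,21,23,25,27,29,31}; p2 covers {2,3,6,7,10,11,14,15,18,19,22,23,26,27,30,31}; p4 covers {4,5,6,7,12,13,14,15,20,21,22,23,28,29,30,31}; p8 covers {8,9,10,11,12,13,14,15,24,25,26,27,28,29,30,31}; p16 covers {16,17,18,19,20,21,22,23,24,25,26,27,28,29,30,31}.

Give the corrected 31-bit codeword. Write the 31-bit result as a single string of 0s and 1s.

s1 (pos 1,3,5,7,9,11,13,15,17,19,21,23,25,27,29,31): 1⊕1⊕0⊕0⊕0⊕0⊕0⊕1⊕1⊕1⊕0⊕0⊕1⊕0⊕0⊕0 = 0
s2 (pos 2,3,6,7,10,11,14,15,18,19,22,23,26,27,30,31): 1⊕1⊕1⊕0⊕1⊕0⊕0⊕1⊕0⊕1⊕1⊕0⊕1⊕0⊕1⊕0 = 1
s4 (pos 4,5,6,7,12,13,14,15,20,21,22,23,28,29,30,31): 0⊕0⊕1⊕0⊕0⊕0⊕0⊕1⊕0⊕0⊕1⊕0⊕0⊕0⊕1⊕0 = 0
s8 (pos 8,9,10,11,12,13,14,15,24,25,26,27,28,29,30,31): 0⊕0⊕1⊕0⊕0⊕0⊕0⊕1⊕0⊕1⊕1⊕0⊕0⊕0⊕1⊕0 = 1
s16 (pos 16,17,18,19,20,21,22,23,24,25,26,27,28,29,30,31): 0⊕1⊕0⊕1⊕0⊕0⊕1⊕0⊕0⊕1⊕1⊕0⊕0⊕0⊕1⊕0 = 0
Syndrome s16…s1 = 01010 → error at position 10.
Flip position 10: 1110010001000010101001001100010 → 1110010000000010101001001100010

1110010000000010101001001100010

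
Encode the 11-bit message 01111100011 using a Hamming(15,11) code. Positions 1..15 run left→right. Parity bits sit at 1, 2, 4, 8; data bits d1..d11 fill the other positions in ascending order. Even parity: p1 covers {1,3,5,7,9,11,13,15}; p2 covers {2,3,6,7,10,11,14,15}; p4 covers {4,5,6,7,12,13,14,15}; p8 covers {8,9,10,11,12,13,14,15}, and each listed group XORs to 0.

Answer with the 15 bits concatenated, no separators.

010111101100011

Place data at non-parity positions: p1 p2 0 p4 1 1 1 p8 1 1 0 0 0 1 1
p1 (pos 1,3,5,7,9,11,13,15): XOR of data positions = 0⊕1⊕1⊕1⊕0⊕0⊕1 = 0
p2 (pos 2,3,6,7,10,11,14,15): XOR of data positions = 0⊕1⊕1⊕1⊕0⊕1⊕1 = 1
p4 (pos 4,5,6,7,12,13,14,15): XOR of data positions = 1⊕1⊕1⊕0⊕0⊕1⊕1 = 1
p8 (pos 8,9,10,11,12,13,14,15): XOR of data positions = 1⊕1⊕0⊕0⊕0⊕1⊕1 = 0
Codeword: 010111101100011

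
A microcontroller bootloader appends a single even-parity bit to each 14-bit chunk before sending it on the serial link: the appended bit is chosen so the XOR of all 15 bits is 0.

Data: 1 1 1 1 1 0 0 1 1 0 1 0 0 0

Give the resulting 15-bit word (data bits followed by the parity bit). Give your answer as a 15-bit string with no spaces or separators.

XOR of the 14 data bits: 1⊕1⊕1⊕1⊕1⊕0⊕0⊕1⊕1⊕0⊕1⊕0⊕0⊕0 = 0
Parity bit = 0 (so all 15 bits XOR to 0).

111110011010000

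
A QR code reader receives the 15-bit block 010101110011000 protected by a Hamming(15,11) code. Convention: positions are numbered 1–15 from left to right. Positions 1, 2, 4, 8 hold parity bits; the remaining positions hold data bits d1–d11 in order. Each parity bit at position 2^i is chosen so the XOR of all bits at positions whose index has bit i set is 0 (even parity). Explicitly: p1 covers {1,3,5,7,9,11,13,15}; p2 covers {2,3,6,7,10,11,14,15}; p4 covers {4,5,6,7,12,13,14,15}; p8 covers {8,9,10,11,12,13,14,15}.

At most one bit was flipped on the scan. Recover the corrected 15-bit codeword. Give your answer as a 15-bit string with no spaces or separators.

010101100011000

s1 (pos 1,3,5,7,9,11,13,15): 0⊕0⊕0⊕1⊕0⊕1⊕0⊕0 = 0
s2 (pos 2,3,6,7,10,11,14,15): 1⊕0⊕1⊕1⊕0⊕1⊕0⊕0 = 0
s4 (pos 4,5,6,7,12,13,14,15): 1⊕0⊕1⊕1⊕1⊕0⊕0⊕0 = 0
s8 (pos 8,9,10,11,12,13,14,15): 1⊕0⊕0⊕1⊕1⊕0⊕0⊕0 = 1
Syndrome s8…s1 = 1000 → error at position 8.
Flip position 8: 010101110011000 → 010101100011000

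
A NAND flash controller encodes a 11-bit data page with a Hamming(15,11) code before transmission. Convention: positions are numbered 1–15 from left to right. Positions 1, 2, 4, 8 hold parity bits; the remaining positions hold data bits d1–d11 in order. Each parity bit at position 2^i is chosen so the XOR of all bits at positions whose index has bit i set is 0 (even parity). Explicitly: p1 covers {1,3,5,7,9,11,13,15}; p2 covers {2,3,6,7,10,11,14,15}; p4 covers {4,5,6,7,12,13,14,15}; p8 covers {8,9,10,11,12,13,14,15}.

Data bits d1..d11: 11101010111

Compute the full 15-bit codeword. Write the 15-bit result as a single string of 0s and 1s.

Place data at non-parity positions: p1 p2 1 p4 1 1 0 p8 1 0 1 0 1 1 1
p1 (pos 1,3,5,7,9,11,13,15): XOR of data positions = 1⊕1⊕0⊕1⊕1⊕1⊕1 = 0
p2 (pos 2,3,6,7,10,11,14,15): XOR of data positions = 1⊕1⊕0⊕0⊕1⊕1⊕1 = 1
p4 (pos 4,5,6,7,12,13,14,15): XOR of data positions = 1⊕1⊕0⊕0⊕1⊕1⊕1 = 1
p8 (pos 8,9,10,11,12,13,14,15): XOR of data positions = 1⊕0⊕1⊕0⊕1⊕1⊕1 = 1
Codeword: 011111011010111

011111011010111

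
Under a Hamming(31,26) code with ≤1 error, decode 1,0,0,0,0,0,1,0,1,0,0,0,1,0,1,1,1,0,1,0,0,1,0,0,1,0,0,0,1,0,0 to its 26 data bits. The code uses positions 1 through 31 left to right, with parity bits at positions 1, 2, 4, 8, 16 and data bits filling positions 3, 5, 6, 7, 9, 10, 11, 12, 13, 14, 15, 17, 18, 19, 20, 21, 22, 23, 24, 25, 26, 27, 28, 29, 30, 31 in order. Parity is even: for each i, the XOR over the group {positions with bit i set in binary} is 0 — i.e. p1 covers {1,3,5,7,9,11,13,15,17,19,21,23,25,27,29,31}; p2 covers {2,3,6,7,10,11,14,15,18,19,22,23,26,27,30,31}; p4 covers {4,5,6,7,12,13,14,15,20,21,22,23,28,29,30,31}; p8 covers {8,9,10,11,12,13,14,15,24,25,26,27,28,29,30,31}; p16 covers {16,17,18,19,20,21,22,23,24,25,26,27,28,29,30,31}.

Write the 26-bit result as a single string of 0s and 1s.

s1 (pos 1,3,5,7,9,11,13,15,17,19,21,23,25,27,29,31): 1⊕0⊕0⊕1⊕1⊕0⊕1⊕1⊕1⊕1⊕0⊕0⊕1⊕0⊕1⊕0 = 1
s2 (pos 2,3,6,7,10,11,14,15,18,19,22,23,26,27,30,31): 0⊕0⊕0⊕1⊕0⊕0⊕0⊕1⊕0⊕1⊕1⊕0⊕0⊕0⊕0⊕0 = 0
s4 (pos 4,5,6,7,12,13,14,15,20,21,22,23,28,29,30,31): 0⊕0⊕0⊕1⊕0⊕1⊕0⊕1⊕0⊕0⊕1⊕0⊕0⊕1⊕0⊕0 = 1
s8 (pos 8,9,10,11,12,13,14,15,24,25,26,27,28,29,30,31): 0⊕1⊕0⊕0⊕0⊕1⊕0⊕1⊕0⊕1⊕0⊕0⊕0⊕1⊕0⊕0 = 1
s16 (pos 16,17,18,19,20,21,22,23,24,25,26,27,28,29,30,31): 1⊕1⊕0⊕1⊕0⊕0⊕1⊕0⊕0⊕1⊕0⊕0⊕0⊕1⊕0⊕0 = 0
Syndrome s16…s1 = 01101 → error at position 13.
Flip position 13: 1000001010001011101001001000100 → 1000001010000011101001001000100
Read data bits from positions 3,5,6,7,9,10,11,12,13,14,15,17,18,19,20,21,22,23,24,25,26,27,28,29,30,31: 00011000001101001001000100

00011000001101001001000100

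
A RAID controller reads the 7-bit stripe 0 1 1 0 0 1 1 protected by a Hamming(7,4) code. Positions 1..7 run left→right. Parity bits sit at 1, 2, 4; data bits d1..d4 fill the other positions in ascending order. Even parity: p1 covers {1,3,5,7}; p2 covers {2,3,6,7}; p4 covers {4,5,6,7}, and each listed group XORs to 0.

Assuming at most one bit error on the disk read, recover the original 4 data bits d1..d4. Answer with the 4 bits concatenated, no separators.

s1 (pos 1,3,5,7): 0⊕1⊕0⊕1 = 0
s2 (pos 2,3,6,7): 1⊕1⊕1⊕1 = 0
s4 (pos 4,5,6,7): 0⊕0⊕1⊕1 = 0
Syndrome s4…s1 = 000 → no error.
Read data bits from positions 3,5,6,7: 1011

1011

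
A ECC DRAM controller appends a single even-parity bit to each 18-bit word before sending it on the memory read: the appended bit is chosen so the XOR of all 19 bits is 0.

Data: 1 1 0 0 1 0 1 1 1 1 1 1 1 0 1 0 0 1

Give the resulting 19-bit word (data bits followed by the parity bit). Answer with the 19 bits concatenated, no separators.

XOR of the 18 data bits: 1⊕1⊕0⊕0⊕1⊕0⊕1⊕1⊕1⊕1⊕1⊕1⊕1⊕0⊕1⊕0⊕0⊕1 = 0
Parity bit = 0 (so all 19 bits XOR to 0).

1100101111111010010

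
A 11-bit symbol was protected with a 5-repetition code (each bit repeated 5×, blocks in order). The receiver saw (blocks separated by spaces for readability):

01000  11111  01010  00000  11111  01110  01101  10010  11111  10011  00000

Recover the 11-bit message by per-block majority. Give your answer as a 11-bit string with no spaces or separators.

Block 1 (01000): 1 one → 0
Block 2 (11111): 5 ones → 1
Block 3 (01010): 2 ones → 0
Block 4 (00000): 0 ones → 0
Block 5 (11111): 5 ones → 1
Block 6 (01110): 3 ones → 1
Block 7 (01101): 3 ones → 1
Block 8 (10010): 2 ones → 0
Block 9 (11111): 5 ones → 1
Block 10 (10011): 3 ones → 1
Block 11 (00000): 0 ones → 0

01001110110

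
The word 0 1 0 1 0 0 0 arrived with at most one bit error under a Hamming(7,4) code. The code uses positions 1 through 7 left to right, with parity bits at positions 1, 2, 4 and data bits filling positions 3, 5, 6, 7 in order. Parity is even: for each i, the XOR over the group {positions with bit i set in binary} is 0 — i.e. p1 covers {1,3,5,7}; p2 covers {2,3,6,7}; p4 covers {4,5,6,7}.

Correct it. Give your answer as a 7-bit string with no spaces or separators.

s1 (pos 1,3,5,7): 0⊕0⊕0⊕0 = 0
s2 (pos 2,3,6,7): 1⊕0⊕0⊕0 = 1
s4 (pos 4,5,6,7): 1⊕0⊕0⊕0 = 1
Syndrome s4…s1 = 110 → error at position 6.
Flip position 6: 0101000 → 0101010

0101010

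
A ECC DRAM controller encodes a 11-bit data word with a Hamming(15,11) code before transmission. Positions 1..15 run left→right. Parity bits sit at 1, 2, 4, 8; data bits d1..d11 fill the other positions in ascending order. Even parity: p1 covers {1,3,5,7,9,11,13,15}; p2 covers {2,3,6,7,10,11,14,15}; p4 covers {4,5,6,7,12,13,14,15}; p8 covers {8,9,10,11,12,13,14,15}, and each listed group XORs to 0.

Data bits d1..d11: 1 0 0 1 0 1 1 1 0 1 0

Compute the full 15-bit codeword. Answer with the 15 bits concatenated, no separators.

Place data at non-parity positions: p1 p2 1 p4 0 0 1 p8 0 1 1 1 0 1 0
p1 (pos 1,3,5,7,9,11,13,15): XOR of data positions = 1⊕0⊕1⊕0⊕1⊕0⊕0 = 1
p2 (pos 2,3,6,7,10,11,14,15): XOR of data positions = 1⊕0⊕1⊕1⊕1⊕1⊕0 = 1
p4 (pos 4,5,6,7,12,13,14,15): XOR of data positions = 0⊕0⊕1⊕1⊕0⊕1⊕0 = 1
p8 (pos 8,9,10,11,12,13,14,15): XOR of data positions = 0⊕1⊕1⊕1⊕0⊕1⊕0 = 0
Codeword: 111100100111010

111100100111010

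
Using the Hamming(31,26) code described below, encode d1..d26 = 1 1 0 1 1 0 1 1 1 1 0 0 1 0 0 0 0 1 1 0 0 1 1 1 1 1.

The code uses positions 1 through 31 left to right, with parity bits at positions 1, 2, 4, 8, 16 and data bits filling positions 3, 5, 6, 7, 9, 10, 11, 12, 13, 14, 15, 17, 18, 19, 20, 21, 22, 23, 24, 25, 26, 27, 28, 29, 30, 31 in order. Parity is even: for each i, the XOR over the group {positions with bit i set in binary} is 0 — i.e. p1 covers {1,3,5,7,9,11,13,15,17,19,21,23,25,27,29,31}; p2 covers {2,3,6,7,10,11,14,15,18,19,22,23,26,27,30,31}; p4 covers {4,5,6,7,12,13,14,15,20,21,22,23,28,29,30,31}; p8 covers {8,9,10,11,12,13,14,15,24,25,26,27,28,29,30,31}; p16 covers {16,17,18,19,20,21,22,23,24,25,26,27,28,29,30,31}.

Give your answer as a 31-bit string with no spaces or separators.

Place data at non-parity positions: p1 p2 1 p4 1 0 1 p8 1 0 1 1 1 1 0 p16 0 1 0 0 0 0 1 1 0 0 1 1 1 1 1
p1 (pos 1,3,5,7,9,11,13,15,17,19,21,23,25,27,29,31): XOR of data positions = 1⊕1⊕1⊕1⊕1⊕1⊕0⊕0⊕0⊕0⊕1⊕0⊕1⊕1⊕1 = 0
p2 (pos 2,3,6,7,10,11,14,15,18,19,22,23,26,27,30,31): XOR of data positions = 1⊕0⊕1⊕0⊕1⊕1⊕0⊕1⊕0⊕0⊕1⊕0⊕1⊕1⊕1 = 1
p4 (pos 4,5,6,7,12,13,14,15,20,21,22,23,28,29,30,31): XOR of data positions = 1⊕0⊕1⊕1⊕1⊕1⊕0⊕0⊕0⊕0⊕1⊕1⊕1⊕1⊕1 = 0
p8 (pos 8,9,10,11,12,13,14,15,24,25,26,27,28,29,30,31): XOR of data positions = 1⊕0⊕1⊕1⊕1⊕1⊕0⊕1⊕0⊕0⊕1⊕1⊕1⊕1⊕1 = 1
p16 (pos 16,17,18,19,20,21,22,23,24,25,26,27,28,29,30,31): XOR of data positions = 0⊕1⊕0⊕0⊕0⊕0⊕1⊕1⊕0⊕0⊕1⊕1⊕1⊕1⊕1 = 0
Codeword: 0110101110111100010000110011111

0110101110111100010000110011111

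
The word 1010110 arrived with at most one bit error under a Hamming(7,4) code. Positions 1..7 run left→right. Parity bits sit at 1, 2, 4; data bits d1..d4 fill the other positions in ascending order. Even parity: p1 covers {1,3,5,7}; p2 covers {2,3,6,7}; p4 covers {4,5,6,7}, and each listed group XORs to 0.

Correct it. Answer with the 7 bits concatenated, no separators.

0010110

s1 (pos 1,3,5,7): 1⊕1⊕1⊕0 = 1
s2 (pos 2,3,6,7): 0⊕1⊕1⊕0 = 0
s4 (pos 4,5,6,7): 0⊕1⊕1⊕0 = 0
Syndrome s4…s1 = 001 → error at position 1.
Flip position 1: 1010110 → 0010110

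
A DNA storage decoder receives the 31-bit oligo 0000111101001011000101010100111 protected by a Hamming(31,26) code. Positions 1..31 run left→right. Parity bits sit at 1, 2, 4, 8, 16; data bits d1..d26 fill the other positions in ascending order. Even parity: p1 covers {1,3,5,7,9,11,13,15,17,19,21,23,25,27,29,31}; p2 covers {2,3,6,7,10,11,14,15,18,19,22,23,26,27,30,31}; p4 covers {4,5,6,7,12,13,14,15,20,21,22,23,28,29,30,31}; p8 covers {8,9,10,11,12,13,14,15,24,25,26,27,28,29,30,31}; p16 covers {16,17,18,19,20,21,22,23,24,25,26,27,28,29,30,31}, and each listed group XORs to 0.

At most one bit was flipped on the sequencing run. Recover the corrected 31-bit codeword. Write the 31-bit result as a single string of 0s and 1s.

0000111001001011000101010100111

s1 (pos 1,3,5,7,9,11,13,15,17,19,21,23,25,27,29,31): 0⊕0⊕1⊕1⊕0⊕0⊕1⊕1⊕0⊕0⊕0⊕0⊕0⊕0⊕1⊕1 = 0
s2 (pos 2,3,6,7,10,11,14,15,18,19,22,23,26,27,30,31): 0⊕0⊕1⊕1⊕1⊕0⊕0⊕1⊕0⊕0⊕1⊕0⊕1⊕0⊕1⊕1 = 0
s4 (pos 4,5,6,7,12,13,14,15,20,21,22,23,28,29,30,31): 0⊕1⊕1⊕1⊕0⊕1⊕0⊕1⊕1⊕0⊕1⊕0⊕0⊕1⊕1⊕1 = 0
s8 (pos 8,9,10,11,12,13,14,15,24,25,26,27,28,29,30,31): 1⊕0⊕1⊕0⊕0⊕1⊕0⊕1⊕1⊕0⊕1⊕0⊕0⊕1⊕1⊕1 = 1
s16 (pos 16,17,18,19,20,21,22,23,24,25,26,27,28,29,30,31): 1⊕0⊕0⊕0⊕1⊕0⊕1⊕0⊕1⊕0⊕1⊕0⊕0⊕1⊕1⊕1 = 0
Syndrome s16…s1 = 01000 → error at position 8.
Flip position 8: 0000111101001011000101010100111 → 0000111001001011000101010100111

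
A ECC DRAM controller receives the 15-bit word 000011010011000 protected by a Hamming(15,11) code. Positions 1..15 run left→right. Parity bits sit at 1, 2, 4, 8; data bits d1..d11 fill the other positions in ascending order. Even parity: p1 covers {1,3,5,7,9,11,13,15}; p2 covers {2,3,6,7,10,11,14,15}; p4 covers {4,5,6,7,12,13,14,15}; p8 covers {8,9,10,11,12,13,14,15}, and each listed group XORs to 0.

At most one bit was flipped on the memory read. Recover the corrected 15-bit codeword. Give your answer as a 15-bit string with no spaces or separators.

000011010010000

s1 (pos 1,3,5,7,9,11,13,15): 0⊕0⊕1⊕0⊕0⊕1⊕0⊕0 = 0
s2 (pos 2,3,6,7,10,11,14,15): 0⊕0⊕1⊕0⊕0⊕1⊕0⊕0 = 0
s4 (pos 4,5,6,7,12,13,14,15): 0⊕1⊕1⊕0⊕1⊕0⊕0⊕0 = 1
s8 (pos 8,9,10,11,12,13,14,15): 1⊕0⊕0⊕1⊕1⊕0⊕0⊕0 = 1
Syndrome s8…s1 = 1100 → error at position 12.
Flip position 12: 000011010011000 → 000011010010000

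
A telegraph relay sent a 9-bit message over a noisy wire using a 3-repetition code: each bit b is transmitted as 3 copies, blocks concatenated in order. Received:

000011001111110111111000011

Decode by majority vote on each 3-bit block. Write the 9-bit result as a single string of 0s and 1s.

Block 1 (000): 0 ones → 0
Block 2 (011): 2 ones → 1
Block 3 (001): 1 one → 0
Block 4 (111): 3 ones → 1
Block 5 (110): 2 ones → 1
Block 6 (111): 3 ones → 1
Block 7 (111): 3 ones → 1
Block 8 (000): 0 ones → 0
Block 9 (011): 2 ones → 1

010111101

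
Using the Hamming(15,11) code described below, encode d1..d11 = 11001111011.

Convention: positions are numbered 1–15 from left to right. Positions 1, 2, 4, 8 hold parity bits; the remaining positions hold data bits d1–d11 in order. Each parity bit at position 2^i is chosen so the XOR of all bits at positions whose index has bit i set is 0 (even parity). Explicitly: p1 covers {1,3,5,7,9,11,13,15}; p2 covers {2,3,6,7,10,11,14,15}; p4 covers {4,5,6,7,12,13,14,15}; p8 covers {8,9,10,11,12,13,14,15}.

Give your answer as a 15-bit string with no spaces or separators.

111010001111011

Place data at non-parity positions: p1 p2 1 p4 1 0 0 p8 1 1 1 1 0 1 1
p1 (pos 1,3,5,7,9,11,13,15): XOR of data positions = 1⊕1⊕0⊕1⊕1⊕0⊕1 = 1
p2 (pos 2,3,6,7,10,11,14,15): XOR of data positions = 1⊕0⊕0⊕1⊕1⊕1⊕1 = 1
p4 (pos 4,5,6,7,12,13,14,15): XOR of data positions = 1⊕0⊕0⊕1⊕0⊕1⊕1 = 0
p8 (pos 8,9,10,11,12,13,14,15): XOR of data positions = 1⊕1⊕1⊕1⊕0⊕1⊕1 = 0
Codeword: 111010001111011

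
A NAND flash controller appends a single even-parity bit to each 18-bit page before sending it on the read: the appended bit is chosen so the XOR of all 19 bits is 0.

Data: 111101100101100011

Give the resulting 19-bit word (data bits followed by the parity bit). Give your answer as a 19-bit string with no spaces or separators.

XOR of the 18 data bits: 1⊕1⊕1⊕1⊕0⊕1⊕1⊕0⊕0⊕1⊕0⊕1⊕1⊕0⊕0⊕0⊕1⊕1 = 1
Parity bit = 1 (so all 19 bits XOR to 0).

1111011001011000111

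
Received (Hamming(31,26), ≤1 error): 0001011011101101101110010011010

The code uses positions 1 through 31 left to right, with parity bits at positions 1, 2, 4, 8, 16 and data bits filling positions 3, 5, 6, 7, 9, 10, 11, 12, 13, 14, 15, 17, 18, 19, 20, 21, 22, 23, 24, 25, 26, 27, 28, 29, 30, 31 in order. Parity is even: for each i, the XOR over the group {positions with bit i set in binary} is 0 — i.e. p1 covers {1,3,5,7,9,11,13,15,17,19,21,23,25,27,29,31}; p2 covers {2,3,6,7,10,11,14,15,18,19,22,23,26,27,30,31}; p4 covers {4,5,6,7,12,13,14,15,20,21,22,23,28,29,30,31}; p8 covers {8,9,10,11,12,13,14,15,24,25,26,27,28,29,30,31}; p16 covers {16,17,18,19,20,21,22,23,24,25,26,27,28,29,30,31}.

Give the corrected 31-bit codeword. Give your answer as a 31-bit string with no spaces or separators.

s1 (pos 1,3,5,7,9,11,13,15,17,19,21,23,25,27,29,31): 0⊕0⊕0⊕1⊕1⊕1⊕1⊕0⊕1⊕1⊕1⊕0⊕0⊕1⊕0⊕0 = 0
s2 (pos 2,3,6,7,10,11,14,15,18,19,22,23,26,27,30,31): 0⊕0⊕1⊕1⊕1⊕1⊕1⊕0⊕0⊕1⊕0⊕0⊕0⊕1⊕1⊕0 = 0
s4 (pos 4,5,6,7,12,13,14,15,20,21,22,23,28,29,30,31): 1⊕0⊕1⊕1⊕0⊕1⊕1⊕0⊕1⊕1⊕0⊕0⊕1⊕0⊕1⊕0 = 1
s8 (pos 8,9,10,11,12,13,14,15,24,25,26,27,28,29,30,31): 0⊕1⊕1⊕1⊕0⊕1⊕1⊕0⊕1⊕0⊕0⊕1⊕1⊕0⊕1⊕0 = 1
s16 (pos 16,17,18,19,20,21,22,23,24,25,26,27,28,29,30,31): 1⊕1⊕0⊕1⊕1⊕1⊕0⊕0⊕1⊕0⊕0⊕1⊕1⊕0⊕1⊕0 = 1
Syndrome s16…s1 = 11100 → error at position 28.
Flip position 28: 0001011011101101101110010011010 → 0001011011101101101110010010010

0001011011101101101110010010010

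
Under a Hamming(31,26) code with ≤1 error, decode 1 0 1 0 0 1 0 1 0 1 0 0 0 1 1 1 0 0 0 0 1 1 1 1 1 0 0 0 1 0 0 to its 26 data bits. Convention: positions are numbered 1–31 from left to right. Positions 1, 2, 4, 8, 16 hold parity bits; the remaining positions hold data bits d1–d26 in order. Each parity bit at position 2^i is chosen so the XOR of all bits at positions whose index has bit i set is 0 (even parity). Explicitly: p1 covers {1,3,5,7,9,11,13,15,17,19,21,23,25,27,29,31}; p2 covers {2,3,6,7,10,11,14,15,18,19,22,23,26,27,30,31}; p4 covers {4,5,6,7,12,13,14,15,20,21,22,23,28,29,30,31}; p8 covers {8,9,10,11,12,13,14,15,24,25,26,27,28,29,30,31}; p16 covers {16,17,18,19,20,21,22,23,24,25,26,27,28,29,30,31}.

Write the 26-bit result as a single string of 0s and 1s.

s1 (pos 1,3,5,7,9,11,13,15,17,19,21,23,25,27,29,31): 1⊕1⊕0⊕0⊕0⊕0⊕0⊕1⊕0⊕0⊕1⊕1⊕1⊕0⊕1⊕0 = 1
s2 (pos 2,3,6,7,10,11,14,15,18,19,22,23,26,27,30,31): 0⊕1⊕1⊕0⊕1⊕0⊕1⊕1⊕0⊕0⊕1⊕1⊕0⊕0⊕0⊕0 = 1
s4 (pos 4,5,6,7,12,13,14,15,20,21,22,23,28,29,30,31): 0⊕0⊕1⊕0⊕0⊕0⊕1⊕1⊕0⊕1⊕1⊕1⊕0⊕1⊕0⊕0 = 1
s8 (pos 8,9,10,11,12,13,14,15,24,25,26,27,28,29,30,31): 1⊕0⊕1⊕0⊕0⊕0⊕1⊕1⊕1⊕1⊕0⊕0⊕0⊕1⊕0⊕0 = 1
s16 (pos 16,17,18,19,20,21,22,23,24,25,26,27,28,29,30,31): 1⊕0⊕0⊕0⊕0⊕1⊕1⊕1⊕1⊕1⊕0⊕0⊕0⊕1⊕0⊕0 = 1
Syndrome s16…s1 = 11111 → error at position 31.
Flip position 31: 1010010101000111000011111000100 → 1010010101000111000011111000101
Read data bits from positions 3,5,6,7,9,10,11,12,13,14,15,17,18,19,20,21,22,23,24,25,26,27,28,29,30,31: 10100100011000011111000101

10100100011000011111000101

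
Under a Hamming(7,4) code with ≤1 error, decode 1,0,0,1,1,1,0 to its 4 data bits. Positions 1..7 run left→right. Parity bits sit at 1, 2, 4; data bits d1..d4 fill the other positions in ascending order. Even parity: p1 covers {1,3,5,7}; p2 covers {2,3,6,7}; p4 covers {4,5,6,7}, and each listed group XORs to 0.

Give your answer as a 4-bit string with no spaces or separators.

s1 (pos 1,3,5,7): 1⊕0⊕1⊕0 = 0
s2 (pos 2,3,6,7): 0⊕0⊕1⊕0 = 1
s4 (pos 4,5,6,7): 1⊕1⊕1⊕0 = 1
Syndrome s4…s1 = 110 → error at position 6.
Flip position 6: 1001110 → 1001100
Read data bits from positions 3,5,6,7: 0100

0100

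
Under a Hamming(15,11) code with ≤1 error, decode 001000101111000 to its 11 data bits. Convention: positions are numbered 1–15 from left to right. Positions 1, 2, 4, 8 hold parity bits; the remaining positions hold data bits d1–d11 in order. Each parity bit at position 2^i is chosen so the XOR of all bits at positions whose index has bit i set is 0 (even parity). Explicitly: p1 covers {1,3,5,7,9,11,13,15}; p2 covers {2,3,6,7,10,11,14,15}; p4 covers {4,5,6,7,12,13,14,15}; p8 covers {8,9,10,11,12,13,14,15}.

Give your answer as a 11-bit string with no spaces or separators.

10011111000

s1 (pos 1,3,5,7,9,11,13,15): 0⊕1⊕0⊕1⊕1⊕1⊕0⊕0 = 0
s2 (pos 2,3,6,7,10,11,14,15): 0⊕1⊕0⊕1⊕1⊕1⊕0⊕0 = 0
s4 (pos 4,5,6,7,12,13,14,15): 0⊕0⊕0⊕1⊕1⊕0⊕0⊕0 = 0
s8 (pos 8,9,10,11,12,13,14,15): 0⊕1⊕1⊕1⊕1⊕0⊕0⊕0 = 0
Syndrome s8…s1 = 0000 → no error.
Read data bits from positions 3,5,6,7,9,10,11,12,13,14,15: 10011111000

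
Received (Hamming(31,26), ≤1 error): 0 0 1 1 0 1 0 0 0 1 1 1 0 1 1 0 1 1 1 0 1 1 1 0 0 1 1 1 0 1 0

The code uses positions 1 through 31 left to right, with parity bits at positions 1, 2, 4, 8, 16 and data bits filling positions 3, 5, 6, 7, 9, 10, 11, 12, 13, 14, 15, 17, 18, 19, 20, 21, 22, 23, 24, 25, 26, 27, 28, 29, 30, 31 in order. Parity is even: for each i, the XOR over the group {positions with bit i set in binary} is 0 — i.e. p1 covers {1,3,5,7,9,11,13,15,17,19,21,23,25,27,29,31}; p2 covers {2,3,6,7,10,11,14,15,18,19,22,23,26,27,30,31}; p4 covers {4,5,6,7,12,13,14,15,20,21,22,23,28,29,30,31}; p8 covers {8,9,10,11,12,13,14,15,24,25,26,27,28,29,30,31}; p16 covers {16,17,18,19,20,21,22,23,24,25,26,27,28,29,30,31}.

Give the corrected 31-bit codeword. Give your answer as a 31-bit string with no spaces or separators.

s1 (pos 1,3,5,7,9,11,13,15,17,19,21,23,25,27,29,31): 0⊕1⊕0⊕0⊕0⊕1⊕0⊕1⊕1⊕1⊕1⊕1⊕0⊕1⊕0⊕0 = 0
s2 (pos 2,3,6,7,10,11,14,15,18,19,22,23,26,27,30,31): 0⊕1⊕1⊕0⊕1⊕1⊕1⊕1⊕1⊕1⊕1⊕1⊕1⊕1⊕1⊕0 = 1
s4 (pos 4,5,6,7,12,13,14,15,20,21,22,23,28,29,30,31): 1⊕0⊕1⊕0⊕1⊕0⊕1⊕1⊕0⊕1⊕1⊕1⊕1⊕0⊕1⊕0 = 0
s8 (pos 8,9,10,11,12,13,14,15,24,25,26,27,28,29,30,31): 0⊕0⊕1⊕1⊕1⊕0⊕1⊕1⊕0⊕0⊕1⊕1⊕1⊕0⊕1⊕0 = 1
s16 (pos 16,17,18,19,20,21,22,23,24,25,26,27,28,29,30,31): 0⊕1⊕1⊕1⊕0⊕1⊕1⊕1⊕0⊕0⊕1⊕1⊕1⊕0⊕1⊕0 = 0
Syndrome s16…s1 = 01010 → error at position 10.
Flip position 10: 0011010001110110111011100111010 → 0011010000110110111011100111010

0011010000110110111011100111010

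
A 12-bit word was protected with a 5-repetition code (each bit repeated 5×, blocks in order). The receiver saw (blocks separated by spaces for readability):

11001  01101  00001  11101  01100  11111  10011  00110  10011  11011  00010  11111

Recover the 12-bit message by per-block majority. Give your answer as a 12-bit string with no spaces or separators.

110101101101

Block 1 (11001): 3 ones → 1
Block 2 (01101): 3 ones → 1
Block 3 (00001): 1 one → 0
Block 4 (11101): 4 ones → 1
Block 5 (01100): 2 ones → 0
Block 6 (11111): 5 ones → 1
Block 7 (10011): 3 ones → 1
Block 8 (00110): 2 ones → 0
Block 9 (10011): 3 ones → 1
Block 10 (11011): 4 ones → 1
Block 11 (00010): 1 one → 0
Block 12 (11111): 5 ones → 1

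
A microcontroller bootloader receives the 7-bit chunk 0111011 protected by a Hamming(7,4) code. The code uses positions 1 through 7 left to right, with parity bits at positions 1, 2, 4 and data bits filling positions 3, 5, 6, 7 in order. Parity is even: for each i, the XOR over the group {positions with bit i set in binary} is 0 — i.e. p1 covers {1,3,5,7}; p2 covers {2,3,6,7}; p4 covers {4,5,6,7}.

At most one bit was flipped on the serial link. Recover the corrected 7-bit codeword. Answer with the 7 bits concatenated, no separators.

s1 (pos 1,3,5,7): 0⊕1⊕0⊕1 = 0
s2 (pos 2,3,6,7): 1⊕1⊕1⊕1 = 0
s4 (pos 4,5,6,7): 1⊕0⊕1⊕1 = 1
Syndrome s4…s1 = 100 → error at position 4.
Flip position 4: 0111011 → 0110011

0110011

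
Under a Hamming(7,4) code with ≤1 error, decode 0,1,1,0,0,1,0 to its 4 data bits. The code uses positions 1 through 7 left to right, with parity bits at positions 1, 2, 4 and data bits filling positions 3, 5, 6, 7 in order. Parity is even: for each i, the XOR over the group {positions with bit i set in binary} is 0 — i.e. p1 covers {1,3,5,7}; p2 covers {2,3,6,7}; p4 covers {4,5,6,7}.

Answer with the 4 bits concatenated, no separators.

1011

s1 (pos 1,3,5,7): 0⊕1⊕0⊕0 = 1
s2 (pos 2,3,6,7): 1⊕1⊕1⊕0 = 1
s4 (pos 4,5,6,7): 0⊕0⊕1⊕0 = 1
Syndrome s4…s1 = 111 → error at position 7.
Flip position 7: 0110010 → 0110011
Read data bits from positions 3,5,6,7: 1011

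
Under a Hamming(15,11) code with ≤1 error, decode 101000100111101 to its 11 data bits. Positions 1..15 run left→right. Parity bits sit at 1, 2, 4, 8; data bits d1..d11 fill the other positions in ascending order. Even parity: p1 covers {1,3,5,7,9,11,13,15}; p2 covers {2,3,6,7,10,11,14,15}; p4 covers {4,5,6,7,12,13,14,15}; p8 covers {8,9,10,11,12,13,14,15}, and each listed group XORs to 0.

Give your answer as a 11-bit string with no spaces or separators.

10010011101

s1 (pos 1,3,5,7,9,11,13,15): 1⊕1⊕0⊕1⊕0⊕1⊕1⊕1 = 0
s2 (pos 2,3,6,7,10,11,14,15): 0⊕1⊕0⊕1⊕1⊕1⊕0⊕1 = 1
s4 (pos 4,5,6,7,12,13,14,15): 0⊕0⊕0⊕1⊕1⊕1⊕0⊕1 = 0
s8 (pos 8,9,10,11,12,13,14,15): 0⊕0⊕1⊕1⊕1⊕1⊕0⊕1 = 1
Syndrome s8…s1 = 1010 → error at position 10.
Flip position 10: 101000100111101 → 101000100011101
Read data bits from positions 3,5,6,7,9,10,11,12,13,14,15: 10010011101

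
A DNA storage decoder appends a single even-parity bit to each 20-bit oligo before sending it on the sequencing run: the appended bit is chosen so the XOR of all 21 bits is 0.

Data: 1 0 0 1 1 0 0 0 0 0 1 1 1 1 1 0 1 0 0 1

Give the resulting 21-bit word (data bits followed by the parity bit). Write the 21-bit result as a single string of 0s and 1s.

100110000011111010010

XOR of the 20 data bits: 1⊕0⊕0⊕1⊕1⊕0⊕0⊕0⊕0⊕0⊕1⊕1⊕1⊕1⊕1⊕0⊕1⊕0⊕0⊕1 = 0
Parity bit = 0 (so all 21 bits XOR to 0).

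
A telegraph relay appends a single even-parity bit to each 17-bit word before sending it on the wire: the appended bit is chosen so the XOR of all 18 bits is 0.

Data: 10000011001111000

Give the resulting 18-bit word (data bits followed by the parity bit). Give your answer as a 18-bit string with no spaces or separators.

XOR of the 17 data bits: 1⊕0⊕0⊕0⊕0⊕0⊕1⊕1⊕0⊕0⊕1⊕1⊕1⊕1⊕0⊕0⊕0 = 1
Parity bit = 1 (so all 18 bits XOR to 0).

100000110011110001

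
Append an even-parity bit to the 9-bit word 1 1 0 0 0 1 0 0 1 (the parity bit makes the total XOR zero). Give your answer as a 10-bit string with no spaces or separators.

XOR of the 9 data bits: 1⊕1⊕0⊕0⊕0⊕1⊕0⊕0⊕1 = 0
Parity bit = 0 (so all 10 bits XOR to 0).

1100010010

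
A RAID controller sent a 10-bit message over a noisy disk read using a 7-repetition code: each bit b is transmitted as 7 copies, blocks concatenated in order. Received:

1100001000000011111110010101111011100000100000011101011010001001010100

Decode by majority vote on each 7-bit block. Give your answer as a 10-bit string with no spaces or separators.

0010100100

Block 1 (1100001): 3 ones → 0
Block 2 (0000000): 0 ones → 0
Block 3 (1111111): 7 ones → 1
Block 4 (0010101): 3 ones → 0
Block 5 (1110111): 6 ones → 1
Block 6 (0000010): 1 one → 0
Block 7 (0000011): 2 ones → 0
Block 8 (1010110): 4 ones → 1
Block 9 (1000100): 2 ones → 0
Block 10 (1010100): 3 ones → 0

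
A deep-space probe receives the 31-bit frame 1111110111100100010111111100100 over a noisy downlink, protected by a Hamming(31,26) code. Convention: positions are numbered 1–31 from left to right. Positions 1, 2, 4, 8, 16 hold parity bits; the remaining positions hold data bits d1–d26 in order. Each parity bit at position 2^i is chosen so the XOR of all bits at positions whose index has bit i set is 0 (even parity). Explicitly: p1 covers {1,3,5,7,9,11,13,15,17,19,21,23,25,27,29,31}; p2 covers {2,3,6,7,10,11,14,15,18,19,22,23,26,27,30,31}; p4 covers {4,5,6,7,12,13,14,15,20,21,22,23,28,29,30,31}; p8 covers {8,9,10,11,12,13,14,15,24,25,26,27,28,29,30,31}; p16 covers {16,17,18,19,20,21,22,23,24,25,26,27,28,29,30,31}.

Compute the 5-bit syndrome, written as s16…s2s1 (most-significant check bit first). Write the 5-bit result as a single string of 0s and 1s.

s1 (pos 1,3,5,7,9,11,13,15,17,19,21,23,25,27,29,31): 1⊕1⊕1⊕0⊕1⊕1⊕0⊕0⊕0⊕0⊕1⊕1⊕1⊕0⊕1⊕0 = 1
s2 (pos 2,3,6,7,10,11,14,15,18,19,22,23,26,27,30,31): 1⊕1⊕1⊕0⊕1⊕1⊕1⊕0⊕1⊕0⊕1⊕1⊕1⊕0⊕0⊕0 = 0
s4 (pos 4,5,6,7,12,13,14,15,20,21,22,23,28,29,30,31): 1⊕1⊕1⊕0⊕0⊕0⊕1⊕0⊕1⊕1⊕1⊕1⊕0⊕1⊕0⊕0 = 1
s8 (pos 8,9,10,11,12,13,14,15,24,25,26,27,28,29,30,31): 1⊕1⊕1⊕1⊕0⊕0⊕1⊕0⊕1⊕1⊕1⊕0⊕0⊕1⊕0⊕0 = 1
s16 (pos 16,17,18,19,20,21,22,23,24,25,26,27,28,29,30,31): 0⊕0⊕1⊕0⊕1⊕1⊕1⊕1⊕1⊕1⊕1⊕0⊕0⊕1⊕0⊕0 = 1
Syndrome s16…s1 = 11101 → error at position 29.

11101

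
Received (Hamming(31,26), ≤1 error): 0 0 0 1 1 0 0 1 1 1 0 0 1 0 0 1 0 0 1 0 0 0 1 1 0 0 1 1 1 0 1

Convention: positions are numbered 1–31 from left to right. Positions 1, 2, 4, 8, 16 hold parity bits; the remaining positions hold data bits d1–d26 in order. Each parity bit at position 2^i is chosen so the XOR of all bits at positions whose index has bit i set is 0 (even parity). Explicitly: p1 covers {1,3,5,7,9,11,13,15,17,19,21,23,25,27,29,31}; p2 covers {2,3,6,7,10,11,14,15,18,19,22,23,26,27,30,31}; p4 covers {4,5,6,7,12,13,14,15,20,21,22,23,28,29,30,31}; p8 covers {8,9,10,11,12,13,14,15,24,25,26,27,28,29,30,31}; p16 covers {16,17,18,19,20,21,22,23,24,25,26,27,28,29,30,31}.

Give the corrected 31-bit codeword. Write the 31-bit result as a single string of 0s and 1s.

0001100111001101001000110011101

s1 (pos 1,3,5,7,9,11,13,15,17,19,21,23,25,27,29,31): 0⊕0⊕1⊕0⊕1⊕0⊕1⊕0⊕0⊕1⊕0⊕1⊕0⊕1⊕1⊕1 = 0
s2 (pos 2,3,6,7,10,11,14,15,18,19,22,23,26,27,30,31): 0⊕0⊕0⊕0⊕1⊕0⊕0⊕0⊕0⊕1⊕0⊕1⊕0⊕1⊕0⊕1 = 1
s4 (pos 4,5,6,7,12,13,14,15,20,21,22,23,28,29,30,31): 1⊕1⊕0⊕0⊕0⊕1⊕0⊕0⊕0⊕0⊕0⊕1⊕1⊕1⊕0⊕1 = 1
s8 (pos 8,9,10,11,12,13,14,15,24,25,26,27,28,29,30,31): 1⊕1⊕1⊕0⊕0⊕1⊕0⊕0⊕1⊕0⊕0⊕1⊕1⊕1⊕0⊕1 = 1
s16 (pos 16,17,18,19,20,21,22,23,24,25,26,27,28,29,30,31): 1⊕0⊕0⊕1⊕0⊕0⊕0⊕1⊕1⊕0⊕0⊕1⊕1⊕1⊕0⊕1 = 0
Syndrome s16…s1 = 01110 → error at position 14.
Flip position 14: 0001100111001001001000110011101 → 0001100111001101001000110011101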